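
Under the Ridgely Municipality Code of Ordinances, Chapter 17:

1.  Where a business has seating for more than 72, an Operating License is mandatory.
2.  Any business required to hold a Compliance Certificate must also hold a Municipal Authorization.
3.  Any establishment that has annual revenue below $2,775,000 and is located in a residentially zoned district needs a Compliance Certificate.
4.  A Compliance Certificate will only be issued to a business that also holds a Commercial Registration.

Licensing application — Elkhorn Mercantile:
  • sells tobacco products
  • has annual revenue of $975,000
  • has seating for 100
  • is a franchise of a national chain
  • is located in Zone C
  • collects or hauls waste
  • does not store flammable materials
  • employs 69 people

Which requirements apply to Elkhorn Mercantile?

1. seating 100 > 72 → Operating License required.
2. Compliance Certificate is not required → no effect.
3. revenue $975,000 < $2,775,000; is located in Zone C (not: is located in a residentially zoned district) → Compliance Certificate not required.
4. Compliance Certificate is not required → no effect.

Operating License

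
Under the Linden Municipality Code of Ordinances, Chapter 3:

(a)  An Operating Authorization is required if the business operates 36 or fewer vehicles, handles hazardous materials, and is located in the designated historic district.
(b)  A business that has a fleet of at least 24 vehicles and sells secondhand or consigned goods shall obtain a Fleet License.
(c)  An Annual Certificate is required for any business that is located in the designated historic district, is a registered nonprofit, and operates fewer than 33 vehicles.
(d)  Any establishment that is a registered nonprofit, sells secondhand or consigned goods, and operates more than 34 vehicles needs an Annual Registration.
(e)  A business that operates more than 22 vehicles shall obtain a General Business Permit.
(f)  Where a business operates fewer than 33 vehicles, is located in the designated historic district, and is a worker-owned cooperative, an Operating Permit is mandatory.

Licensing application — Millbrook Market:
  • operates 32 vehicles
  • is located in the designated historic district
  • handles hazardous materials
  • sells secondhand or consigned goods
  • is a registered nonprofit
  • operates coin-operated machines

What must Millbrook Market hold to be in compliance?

Annual Certificate, Fleet License, General Business Permit, Operating Authorization

(a) vehicles 32 ≤ 36; handles hazardous materials; is located in the designated historic district → Operating Authorization required.
(b) vehicles 32 ≥ 24; sells secondhand or consigned goods → Fleet License required.
(c) is located in the designated historic district; is a registered nonprofit; vehicles 32 < 33 → Annual Certificate required.
(d) is a registered nonprofit; sells secondhand or consigned goods; vehicles 32 ≤ 34 → Annual Registration not required.
(e) vehicles 32 > 22 → General Business Permit required.
(f) vehicles 32 < 33; is located in the designated historic district; is a registered nonprofit (not: is a worker-owned cooperative) → Operating Permit not required.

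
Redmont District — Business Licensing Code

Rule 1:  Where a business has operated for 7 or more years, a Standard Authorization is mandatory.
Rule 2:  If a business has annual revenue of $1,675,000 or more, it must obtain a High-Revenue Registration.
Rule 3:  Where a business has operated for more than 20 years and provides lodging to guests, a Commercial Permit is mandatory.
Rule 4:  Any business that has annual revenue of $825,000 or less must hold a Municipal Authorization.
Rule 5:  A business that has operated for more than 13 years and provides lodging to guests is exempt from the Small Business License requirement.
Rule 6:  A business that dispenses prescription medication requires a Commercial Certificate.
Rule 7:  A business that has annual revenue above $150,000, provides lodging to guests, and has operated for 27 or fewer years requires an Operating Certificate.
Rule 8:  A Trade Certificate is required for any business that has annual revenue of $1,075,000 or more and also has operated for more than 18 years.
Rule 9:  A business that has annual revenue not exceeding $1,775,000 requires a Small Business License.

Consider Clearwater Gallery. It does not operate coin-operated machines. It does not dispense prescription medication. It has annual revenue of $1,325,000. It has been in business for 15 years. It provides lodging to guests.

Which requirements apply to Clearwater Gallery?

Rule 1: years in business 15 ≥ 7 → Standard Authorization required.
Rule 2: revenue $1,325,000 < $1,675,000 → High-Revenue Registration not required.
Rule 3: years in business 15 ≤ 20; provides lodging to guests → Commercial Permit not required.
Rule 4: revenue $1,325,000 > $825,000 → Municipal Authorization not required.
Rule 5: years in business 15 > 13; provides lodging to guests → exempt from Small Business License.
Rule 6: does not dispense prescription medication → Commercial Certificate not required.
Rule 7: revenue $1,325,000 > $150,000; provides lodging to guests; years in business 15 ≤ 27 → Operating Certificate required.
Rule 8: revenue $1,325,000 ≥ $1,075,000; years in business 15 ≤ 18 → Trade Certificate not required.
Rule 9: revenue $1,325,000 ≤ $1,775,000 → Small Business License required.

Operating Certificate, Standard Authorization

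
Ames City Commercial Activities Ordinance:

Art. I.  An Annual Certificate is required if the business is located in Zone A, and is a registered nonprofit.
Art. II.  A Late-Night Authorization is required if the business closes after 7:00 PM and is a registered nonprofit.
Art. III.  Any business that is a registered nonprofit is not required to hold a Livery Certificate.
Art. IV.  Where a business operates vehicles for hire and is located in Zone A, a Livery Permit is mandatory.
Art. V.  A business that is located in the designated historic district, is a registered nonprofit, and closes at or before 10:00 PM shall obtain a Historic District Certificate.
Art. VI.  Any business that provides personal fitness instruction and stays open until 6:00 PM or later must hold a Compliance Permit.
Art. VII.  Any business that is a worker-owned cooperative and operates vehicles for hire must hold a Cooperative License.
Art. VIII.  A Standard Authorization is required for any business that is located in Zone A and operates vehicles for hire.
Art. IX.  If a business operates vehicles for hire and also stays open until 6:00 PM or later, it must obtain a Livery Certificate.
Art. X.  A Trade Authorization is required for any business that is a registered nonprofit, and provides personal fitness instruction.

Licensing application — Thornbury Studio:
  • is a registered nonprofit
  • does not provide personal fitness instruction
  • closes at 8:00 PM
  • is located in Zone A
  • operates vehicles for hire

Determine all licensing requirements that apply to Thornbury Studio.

Art. I. is located in Zone A; is a registered nonprofit → Annual Certificate required.
Art. II. closes 8:00 PM, after 7:00 PM; is a registered nonprofit → Late-Night Authorization required.
Art. III. is a registered nonprofit → exempt from Livery Certificate.
Art. IV. operates vehicles for hire; is located in Zone A → Livery Permit required.
Art. V. is located in Zone A (not: is located in the designated historic district); is a registered nonprofit; closes 8:00 PM, at/before 10:00 PM → Historic District Certificate not required.
Art. VI. does not provide personal fitness instruction; closes 8:00 PM, after 6:00 PM → Compliance Permit not required.
Art. VII. is a registered nonprofit (not: is a worker-owned cooperative); operates vehicles for hire → Cooperative License not required.
Art. VIII. is located in Zone A; operates vehicles for hire → Standard Authorization required.
Art. IX. operates vehicles for hire; closes 8:00 PM, after 6:00 PM → Livery Certificate required.
Art. X. is a registered nonprofit; does not provide personal fitness instruction → Trade Authorization not required.

Annual Certificate, Late-Night Authorization, Livery Permit, Standard Authorization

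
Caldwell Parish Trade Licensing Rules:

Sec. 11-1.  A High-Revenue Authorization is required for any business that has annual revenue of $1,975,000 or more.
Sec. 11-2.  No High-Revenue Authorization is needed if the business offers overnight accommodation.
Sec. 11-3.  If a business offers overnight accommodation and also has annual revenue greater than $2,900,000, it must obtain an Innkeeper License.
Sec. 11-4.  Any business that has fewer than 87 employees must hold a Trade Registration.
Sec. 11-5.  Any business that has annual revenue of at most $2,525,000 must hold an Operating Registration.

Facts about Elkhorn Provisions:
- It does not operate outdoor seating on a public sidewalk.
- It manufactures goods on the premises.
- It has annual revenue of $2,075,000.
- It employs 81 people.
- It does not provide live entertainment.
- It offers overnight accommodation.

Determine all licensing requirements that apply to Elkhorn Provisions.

Operating Registration, Trade Registration

Sec. 11-1. revenue $2,075,000 ≥ $1,975,000 → High-Revenue Authorization required.
Sec. 11-2. offers overnight accommodation → exempt from High-Revenue Authorization.
Sec. 11-3. offers overnight accommodation; revenue $2,075,000 ≤ $2,900,000 → Innkeeper License not required.
Sec. 11-4. employees 81 < 87 → Trade Registration required.
Sec. 11-5. revenue $2,075,000 ≤ $2,525,000 → Operating Registration required.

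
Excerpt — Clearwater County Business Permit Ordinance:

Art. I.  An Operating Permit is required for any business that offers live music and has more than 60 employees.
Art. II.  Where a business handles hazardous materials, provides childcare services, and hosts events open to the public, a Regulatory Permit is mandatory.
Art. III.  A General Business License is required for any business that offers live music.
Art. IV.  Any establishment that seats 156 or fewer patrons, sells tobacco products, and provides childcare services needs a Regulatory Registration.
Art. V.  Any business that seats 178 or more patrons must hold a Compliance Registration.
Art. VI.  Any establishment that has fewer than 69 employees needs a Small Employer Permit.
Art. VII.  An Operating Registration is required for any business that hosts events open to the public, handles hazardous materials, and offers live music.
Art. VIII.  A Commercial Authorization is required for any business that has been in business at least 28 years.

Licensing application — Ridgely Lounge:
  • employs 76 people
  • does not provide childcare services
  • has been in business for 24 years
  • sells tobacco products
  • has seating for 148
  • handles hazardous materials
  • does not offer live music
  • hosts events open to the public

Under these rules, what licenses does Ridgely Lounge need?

Art. I. does not offer live music; employees 76 > 60 → Operating Permit not required.
Art. II. handles hazardous materials; does not provide childcare services; hosts events open to the public → Regulatory Permit not required.
Art. III. does not offer live music → General Business License not required.
Art. IV. seating 148 ≤ 156; sells tobacco products; does not provide childcare services → Regulatory Registration not required.
Art. V. seating 148 < 178 → Compliance Registration not required.
Art. VI. employees 76 ≥ 69 → Small Employer Permit not required.
Art. VII. hosts events open to the public; handles hazardous materials; does not offer live music → Operating Registration not required.
Art. VIII. years in business 24 < 28 → Commercial Authorization not required.

None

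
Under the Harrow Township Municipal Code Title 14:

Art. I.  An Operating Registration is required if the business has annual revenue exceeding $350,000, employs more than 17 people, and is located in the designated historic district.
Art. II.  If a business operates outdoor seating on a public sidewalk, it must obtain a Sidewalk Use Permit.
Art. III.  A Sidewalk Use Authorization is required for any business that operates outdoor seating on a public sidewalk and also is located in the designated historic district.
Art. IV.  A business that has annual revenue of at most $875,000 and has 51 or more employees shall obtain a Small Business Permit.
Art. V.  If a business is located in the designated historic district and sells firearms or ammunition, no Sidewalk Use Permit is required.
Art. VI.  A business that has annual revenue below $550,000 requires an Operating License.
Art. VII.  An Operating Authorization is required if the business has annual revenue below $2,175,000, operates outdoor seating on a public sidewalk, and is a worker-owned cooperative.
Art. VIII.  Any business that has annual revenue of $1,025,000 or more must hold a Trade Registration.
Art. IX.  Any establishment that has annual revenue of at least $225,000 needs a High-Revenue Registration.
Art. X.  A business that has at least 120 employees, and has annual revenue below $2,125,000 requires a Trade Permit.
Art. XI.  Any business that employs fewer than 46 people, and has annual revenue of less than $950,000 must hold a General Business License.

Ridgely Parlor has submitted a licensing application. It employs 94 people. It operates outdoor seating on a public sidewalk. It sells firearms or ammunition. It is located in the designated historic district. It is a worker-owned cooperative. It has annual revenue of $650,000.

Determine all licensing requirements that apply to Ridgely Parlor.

High-Revenue Registration, Operating Authorization, Operating Registration, Sidewalk Use Authorization, Small Business Permit

Art. I. revenue $650,000 > $350,000; employees 94 > 17; is located in the designated historic district → Operating Registration required.
Art. II. operates outdoor seating on a public sidewalk → Sidewalk Use Permit required.
Art. III. operates outdoor seating on a public sidewalk; is located in the designated historic district → Sidewalk Use Authorization required.
Art. IV. revenue $650,000 ≤ $875,000; employees 94 ≥ 51 → Small Business Permit required.
Art. V. is located in the designated historic district; sells firearms or ammunition → exempt from Sidewalk Use Permit.
Art. VI. revenue $650,000 ≥ $550,000 → Operating License not required.
Art. VII. revenue $650,000 < $2,175,000; operates outdoor seating on a public sidewalk; is a worker-owned cooperative → Operating Authorization required.
Art. VIII. revenue $650,000 < $1,025,000 → Trade Registration not required.
Art. IX. revenue $650,000 ≥ $225,000 → High-Revenue Registration required.
Art. X. employees 94 < 120; revenue $650,000 < $2,125,000 → Trade Permit not required.
Art. XI. employees 94 ≥ 46; revenue $650,000 < $950,000 → General Business License not required.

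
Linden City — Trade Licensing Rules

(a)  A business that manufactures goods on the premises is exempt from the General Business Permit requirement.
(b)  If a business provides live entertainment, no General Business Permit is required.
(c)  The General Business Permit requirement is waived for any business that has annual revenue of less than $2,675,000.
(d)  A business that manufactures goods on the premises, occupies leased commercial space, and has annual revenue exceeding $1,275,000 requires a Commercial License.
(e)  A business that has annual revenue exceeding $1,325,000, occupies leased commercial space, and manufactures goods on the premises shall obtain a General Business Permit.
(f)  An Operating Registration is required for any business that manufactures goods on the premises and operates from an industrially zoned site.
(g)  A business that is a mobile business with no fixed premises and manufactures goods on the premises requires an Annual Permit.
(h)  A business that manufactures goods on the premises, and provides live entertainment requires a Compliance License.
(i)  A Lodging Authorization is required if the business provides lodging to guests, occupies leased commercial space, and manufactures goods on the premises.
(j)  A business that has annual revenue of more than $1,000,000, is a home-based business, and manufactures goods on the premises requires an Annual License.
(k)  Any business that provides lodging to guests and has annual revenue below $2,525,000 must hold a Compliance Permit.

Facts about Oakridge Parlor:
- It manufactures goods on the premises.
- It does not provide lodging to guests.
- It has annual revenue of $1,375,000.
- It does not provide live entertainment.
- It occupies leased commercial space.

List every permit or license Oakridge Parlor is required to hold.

(a) manufactures goods on the premises → exempt from General Business Permit.
(b) does not provide live entertainment → General Business Permit exemption does not apply.
(c) revenue $1,375,000 < $2,675,000 → exempt from General Business Permit.
(d) manufactures goods on the premises; occupies leased commercial space; revenue $1,375,000 > $1,275,000 → Commercial License required.
(e) revenue $1,375,000 > $1,325,000; occupies leased commercial space; manufactures goods on the premises → General Business Permit required.
(f) manufactures goods on the premises; occupies leased commercial space (not: operates from an industrially zoned site) → Operating Registration not required.
(g) occupies leased commercial space (not: is a mobile business with no fixed premises); manufactures goods on the premises → Annual Permit not required.
(h) manufactures goods on the premises; does not provide live entertainment → Compliance License not required.
(i) does not provide lodging to guests; occupies leased commercial space; manufactures goods on the premises → Lodging Authorization not required.
(j) revenue $1,375,000 > $1,000,000; occupies leased commercial space (not: is a home-based business); manufactures goods on the premises → Annual License not required.
(k) does not provide lodging to guests; revenue $1,375,000 < $2,525,000 → Compliance Permit not required.

Commercial License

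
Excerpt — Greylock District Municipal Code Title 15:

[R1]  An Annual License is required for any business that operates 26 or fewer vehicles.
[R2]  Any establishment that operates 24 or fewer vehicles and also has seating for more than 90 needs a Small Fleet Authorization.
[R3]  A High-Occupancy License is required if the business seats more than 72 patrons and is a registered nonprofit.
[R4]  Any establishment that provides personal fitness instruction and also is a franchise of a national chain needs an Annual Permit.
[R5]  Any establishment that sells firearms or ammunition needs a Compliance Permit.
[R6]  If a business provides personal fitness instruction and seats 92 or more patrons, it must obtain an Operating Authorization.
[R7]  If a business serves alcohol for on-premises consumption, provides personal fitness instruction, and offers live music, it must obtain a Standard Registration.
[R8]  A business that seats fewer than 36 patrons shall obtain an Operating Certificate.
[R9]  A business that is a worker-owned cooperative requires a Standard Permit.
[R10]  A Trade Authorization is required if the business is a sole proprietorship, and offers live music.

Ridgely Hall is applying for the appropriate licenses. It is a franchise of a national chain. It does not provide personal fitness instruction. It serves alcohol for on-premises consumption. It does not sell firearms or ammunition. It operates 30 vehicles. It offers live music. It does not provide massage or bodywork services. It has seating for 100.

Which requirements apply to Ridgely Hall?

None

[R1] vehicles 30 > 26 → Annual License not required.
[R2] vehicles 30 > 24; seating 100 > 90 → Small Fleet Authorization not required.
[R3] seating 100 > 72; is a franchise of a national chain (not: is a registered nonprofit) → High-Occupancy License not required.
[R4] does not provide personal fitness instruction; is a franchise of a national chain → Annual Permit not required.
[R5] does not sell firearms or ammunition → Compliance Permit not required.
[R6] does not provide personal fitness instruction; seating 100 ≥ 92 → Operating Authorization not required.
[R7] serves alcohol for on-premises consumption; does not provide personal fitness instruction; offers live music → Standard Registration not required.
[R8] seating 100 ≥ 36 → Operating Certificate not required.
[R9] is a franchise of a national chain (not: is a worker-owned cooperative) → Standard Permit not required.
[R10] is a franchise of a national chain (not: is a sole proprietorship); offers live music → Trade Authorization not required.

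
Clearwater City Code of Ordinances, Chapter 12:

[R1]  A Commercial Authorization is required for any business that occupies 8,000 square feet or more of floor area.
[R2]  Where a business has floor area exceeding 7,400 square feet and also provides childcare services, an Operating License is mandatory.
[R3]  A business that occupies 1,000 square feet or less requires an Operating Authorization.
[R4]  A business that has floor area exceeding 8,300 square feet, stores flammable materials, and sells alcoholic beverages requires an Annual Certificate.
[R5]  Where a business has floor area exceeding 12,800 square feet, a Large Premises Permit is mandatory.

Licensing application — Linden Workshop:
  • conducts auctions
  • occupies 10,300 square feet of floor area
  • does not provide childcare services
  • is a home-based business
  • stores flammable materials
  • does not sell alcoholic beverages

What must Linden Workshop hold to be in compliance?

Commercial Authorization

[R1] floor area 10,300 square feet ≥ 8,000 square feet → Commercial Authorization required.
[R2] floor area 10,300 square feet > 7,400 square feet; does not provide childcare services → Operating License not required.
[R3] floor area 10,300 square feet > 1,000 square feet → Operating Authorization not required.
[R4] floor area 10,300 square feet > 8,300 square feet; stores flammable materials; does not sell alcoholic beverages → Annual Certificate not required.
[R5] floor area 10,300 square feet ≤ 12,800 square feet → Large Premises Permit not required.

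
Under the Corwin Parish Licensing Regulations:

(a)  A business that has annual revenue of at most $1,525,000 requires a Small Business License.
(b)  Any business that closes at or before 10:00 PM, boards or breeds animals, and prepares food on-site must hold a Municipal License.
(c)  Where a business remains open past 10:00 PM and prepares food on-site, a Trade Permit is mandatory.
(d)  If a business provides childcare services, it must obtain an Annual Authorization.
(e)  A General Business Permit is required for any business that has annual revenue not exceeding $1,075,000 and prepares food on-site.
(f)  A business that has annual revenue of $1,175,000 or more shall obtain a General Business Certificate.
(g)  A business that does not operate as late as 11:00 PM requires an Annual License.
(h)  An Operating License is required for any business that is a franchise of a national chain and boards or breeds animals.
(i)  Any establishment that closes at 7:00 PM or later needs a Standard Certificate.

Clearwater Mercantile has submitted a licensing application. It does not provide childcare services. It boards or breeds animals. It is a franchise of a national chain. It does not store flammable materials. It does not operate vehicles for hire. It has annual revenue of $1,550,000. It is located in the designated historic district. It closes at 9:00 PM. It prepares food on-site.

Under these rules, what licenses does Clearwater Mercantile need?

Annual License, General Business Certificate, Municipal License, Operating License, Standard Certificate

(a) revenue $1,550,000 > $1,525,000 → Small Business License not required.
(b) closes 9:00 PM, at/before 10:00 PM; boards or breeds animals; prepares food on-site → Municipal License required.
(c) closes 9:00 PM, at/before 10:00 PM; prepares food on-site → Trade Permit not required.
(d) does not provide childcare services → Annual Authorization not required.
(e) revenue $1,550,000 > $1,075,000; prepares food on-site → General Business Permit not required.
(f) revenue $1,550,000 ≥ $1,175,000 → General Business Certificate required.
(g) closes 9:00 PM, at/before 11:00 PM → Annual License required.
(h) is a franchise of a national chain; boards or breeds animals → Operating License required.
(i) closes 9:00 PM, after 7:00 PM → Standard Certificate required.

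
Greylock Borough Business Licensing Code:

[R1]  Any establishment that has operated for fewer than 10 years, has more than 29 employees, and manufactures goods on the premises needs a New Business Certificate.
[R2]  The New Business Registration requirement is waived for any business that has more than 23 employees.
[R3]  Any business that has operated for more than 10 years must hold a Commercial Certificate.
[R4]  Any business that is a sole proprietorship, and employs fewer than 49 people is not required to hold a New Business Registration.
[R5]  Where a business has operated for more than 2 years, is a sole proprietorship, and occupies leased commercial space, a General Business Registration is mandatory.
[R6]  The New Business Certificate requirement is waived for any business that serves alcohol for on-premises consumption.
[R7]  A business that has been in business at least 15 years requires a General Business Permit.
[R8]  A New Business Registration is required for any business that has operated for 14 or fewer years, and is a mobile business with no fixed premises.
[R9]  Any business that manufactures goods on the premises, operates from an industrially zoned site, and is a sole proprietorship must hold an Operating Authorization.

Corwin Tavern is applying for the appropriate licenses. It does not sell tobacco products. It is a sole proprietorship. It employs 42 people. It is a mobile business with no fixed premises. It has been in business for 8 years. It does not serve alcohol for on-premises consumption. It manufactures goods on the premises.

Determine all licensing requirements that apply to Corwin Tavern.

New Business Certificate

[R1] years in business 8 < 10; employees 42 > 29; manufactures goods on the premises → New Business Certificate required.
[R2] employees 42 > 23 → exempt from New Business Registration.
[R3] years in business 8 ≤ 10 → Commercial Certificate not required.
[R4] is a sole proprietorship; employees 42 < 49 → exempt from New Business Registration.
[R5] years in business 8 > 2; is a sole proprietorship; is a mobile business with no fixed premises (not: occupies leased commercial space) → General Business Registration not required.
[R6] does not serve alcohol for on-premises consumption → New Business Certificate exemption does not apply.
[R7] years in business 8 < 15 → General Business Permit not required.
[R8] years in business 8 ≤ 14; is a mobile business with no fixed premises → New Business Registration required.
[R9] manufactures goods on the premises; is a mobile business with no fixed premises (not: operates from an industrially zoned site); is a sole proprietorship → Operating Authorization not required.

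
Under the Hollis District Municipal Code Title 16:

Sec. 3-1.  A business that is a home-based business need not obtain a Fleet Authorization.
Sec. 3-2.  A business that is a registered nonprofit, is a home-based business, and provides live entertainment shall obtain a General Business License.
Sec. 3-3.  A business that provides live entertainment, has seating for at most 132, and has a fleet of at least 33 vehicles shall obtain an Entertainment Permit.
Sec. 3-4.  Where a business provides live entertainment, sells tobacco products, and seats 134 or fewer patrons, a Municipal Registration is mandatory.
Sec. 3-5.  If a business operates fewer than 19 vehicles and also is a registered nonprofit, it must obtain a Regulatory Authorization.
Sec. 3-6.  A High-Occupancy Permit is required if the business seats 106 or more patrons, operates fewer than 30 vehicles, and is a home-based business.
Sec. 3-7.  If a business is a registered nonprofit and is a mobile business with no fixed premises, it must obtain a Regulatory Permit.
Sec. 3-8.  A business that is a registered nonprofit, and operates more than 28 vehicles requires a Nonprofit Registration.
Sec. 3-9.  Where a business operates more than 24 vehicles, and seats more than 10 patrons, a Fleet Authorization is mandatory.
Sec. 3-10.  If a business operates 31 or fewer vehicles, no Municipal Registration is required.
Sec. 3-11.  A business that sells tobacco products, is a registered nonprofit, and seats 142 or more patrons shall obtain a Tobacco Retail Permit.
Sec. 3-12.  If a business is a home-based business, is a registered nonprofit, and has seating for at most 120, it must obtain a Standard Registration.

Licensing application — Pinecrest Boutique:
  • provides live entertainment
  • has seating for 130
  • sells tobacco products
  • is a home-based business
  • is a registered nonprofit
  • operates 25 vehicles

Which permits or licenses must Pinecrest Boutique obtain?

Sec. 3-1. is a home-based business → exempt from Fleet Authorization.
Sec. 3-2. is a registered nonprofit; is a home-based business; provides live entertainment → General Business License required.
Sec. 3-3. provides live entertainment; seating 130 ≤ 132; vehicles 25 < 33 → Entertainment Permit not required.
Sec. 3-4. provides live entertainment; sells tobacco products; seating 130 ≤ 134 → Municipal Registration required.
Sec. 3-5. vehicles 25 ≥ 19; is a registered nonprofit → Regulatory Authorization not required.
Sec. 3-6. seating 130 ≥ 106; vehicles 25 < 30; is a home-based business → High-Occupancy Permit required.
Sec. 3-7. is a registered nonprofit; is a home-based business (not: is a mobile business with no fixed premises) → Regulatory Permit not required.
Sec. 3-8. is a registered nonprofit; vehicles 25 ≤ 28 → Nonprofit Registration not required.
Sec. 3-9. vehicles 25 > 24; seating 130 > 10 → Fleet Authorization required.
Sec. 3-10. vehicles 25 ≤ 31 → exempt from Municipal Registration.
Sec. 3-11. sells tobacco products; is a registered nonprofit; seating 130 < 142 → Tobacco Retail Permit not required.
Sec. 3-12. is a home-based business; is a registered nonprofit; seating 130 > 120 → Standard Registration not required.

General Business License, High-Occupancy Permit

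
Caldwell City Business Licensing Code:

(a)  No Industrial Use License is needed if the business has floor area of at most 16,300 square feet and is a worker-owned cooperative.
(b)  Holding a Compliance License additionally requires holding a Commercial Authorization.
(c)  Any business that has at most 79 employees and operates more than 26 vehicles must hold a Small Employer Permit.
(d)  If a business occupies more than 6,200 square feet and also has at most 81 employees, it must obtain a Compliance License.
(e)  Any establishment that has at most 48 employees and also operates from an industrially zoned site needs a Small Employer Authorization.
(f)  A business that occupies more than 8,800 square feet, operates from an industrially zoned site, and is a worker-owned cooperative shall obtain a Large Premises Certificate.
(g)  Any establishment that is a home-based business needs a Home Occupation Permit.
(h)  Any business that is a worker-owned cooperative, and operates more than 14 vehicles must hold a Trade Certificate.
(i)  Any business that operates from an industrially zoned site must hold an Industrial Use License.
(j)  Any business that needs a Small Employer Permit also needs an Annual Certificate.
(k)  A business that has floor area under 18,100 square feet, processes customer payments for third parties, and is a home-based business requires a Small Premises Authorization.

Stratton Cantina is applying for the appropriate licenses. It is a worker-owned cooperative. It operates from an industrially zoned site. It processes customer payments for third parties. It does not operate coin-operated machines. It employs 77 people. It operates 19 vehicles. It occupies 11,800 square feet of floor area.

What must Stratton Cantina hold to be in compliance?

(a) floor area 11,800 square feet ≤ 16,300 square feet; is a worker-owned cooperative → exempt from Industrial Use License.
(b) Compliance License is required → Commercial Authorization also required.
(c) employees 77 ≤ 79; vehicles 19 ≤ 26 → Small Employer Permit not required.
(d) floor area 11,800 square feet > 6,200 square feet; employees 77 ≤ 81 → Compliance License required.
(e) employees 77 > 48; operates from an industrially zoned site → Small Employer Authorization not required.
(f) floor area 11,800 square feet > 8,800 square feet; operates from an industrially zoned site; is a worker-owned cooperative → Large Premises Certificate required.
(g) operates from an industrially zoned site (not: is a home-based business) → Home Occupation Permit not required.
(h) is a worker-owned cooperative; vehicles 19 > 14 → Trade Certificate required.
(i) operates from an industrially zoned site → Industrial Use License required.
(j) Small Employer Permit is not required → no effect.
(k) floor area 11,800 square feet < 18,100 square feet; processes customer payments for third parties; operates from an industrially zoned site (not: is a home-based business) → Small Premises Authorization not required.

Commercial Authorization, Compliance License, Large Premises Certificate, Trade Certificate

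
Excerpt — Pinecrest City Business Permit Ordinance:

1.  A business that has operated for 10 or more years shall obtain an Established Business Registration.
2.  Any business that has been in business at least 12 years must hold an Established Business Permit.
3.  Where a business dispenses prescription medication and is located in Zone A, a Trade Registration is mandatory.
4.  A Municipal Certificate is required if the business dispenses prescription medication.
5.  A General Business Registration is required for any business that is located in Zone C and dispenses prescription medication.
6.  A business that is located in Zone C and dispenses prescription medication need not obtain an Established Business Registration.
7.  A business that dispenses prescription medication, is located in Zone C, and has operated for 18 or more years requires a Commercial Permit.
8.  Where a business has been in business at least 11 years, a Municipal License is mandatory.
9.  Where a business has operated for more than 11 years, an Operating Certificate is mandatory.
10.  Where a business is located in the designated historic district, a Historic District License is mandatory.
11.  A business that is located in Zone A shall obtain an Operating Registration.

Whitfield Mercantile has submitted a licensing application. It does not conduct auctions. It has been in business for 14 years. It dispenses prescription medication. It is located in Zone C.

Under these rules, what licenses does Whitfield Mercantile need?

Established Business Permit, General Business Registration, Municipal Certificate, Municipal License, Operating Certificate

1. years in business 14 ≥ 10 → Established Business Registration required.
2. years in business 14 ≥ 12 → Established Business Permit required.
3. dispenses prescription medication; is located in Zone C (not: is located in Zone A) → Trade Registration not required.
4. dispenses prescription medication → Municipal Certificate required.
5. is located in Zone C; dispenses prescription medication → General Business Registration required.
6. is located in Zone C; dispenses prescription medication → exempt from Established Business Registration.
7. dispenses prescription medication; is located in Zone C; years in business 14 < 18 → Commercial Permit not required.
8. years in business 14 ≥ 11 → Municipal License required.
9. years in business 14 > 11 → Operating Certificate required.
10. is located in Zone C (not: is located in the designated historic district) → Historic District License not required.
11. is located in Zone C (not: is located in Zone A) → Operating Registration not required.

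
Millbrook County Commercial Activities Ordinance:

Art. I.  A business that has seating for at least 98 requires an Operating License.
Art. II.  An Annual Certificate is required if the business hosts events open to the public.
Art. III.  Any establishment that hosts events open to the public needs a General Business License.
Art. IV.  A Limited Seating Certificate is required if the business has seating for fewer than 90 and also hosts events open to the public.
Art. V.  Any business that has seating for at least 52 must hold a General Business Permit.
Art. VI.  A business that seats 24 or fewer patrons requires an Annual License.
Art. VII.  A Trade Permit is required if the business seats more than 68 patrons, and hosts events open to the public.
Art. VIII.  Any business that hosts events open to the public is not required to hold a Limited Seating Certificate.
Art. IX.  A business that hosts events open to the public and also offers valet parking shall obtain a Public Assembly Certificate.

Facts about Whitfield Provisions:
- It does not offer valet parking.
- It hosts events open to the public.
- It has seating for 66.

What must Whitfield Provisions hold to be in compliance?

Annual Certificate, General Business License, General Business Permit

Art. I. seating 66 < 98 → Operating License not required.
Art. II. hosts events open to the public → Annual Certificate required.
Art. III. hosts events open to the public → General Business License required.
Art. IV. seating 66 < 90; hosts events open to the public → Limited Seating Certificate required.
Art. V. seating 66 ≥ 52 → General Business Permit required.
Art. VI. seating 66 > 24 → Annual License not required.
Art. VII. seating 66 ≤ 68; hosts events open to the public → Trade Permit not required.
Art. VIII. hosts events open to the public → exempt from Limited Seating Certificate.
Art. IX. hosts events open to the public; does not offer valet parking → Public Assembly Certificate not required.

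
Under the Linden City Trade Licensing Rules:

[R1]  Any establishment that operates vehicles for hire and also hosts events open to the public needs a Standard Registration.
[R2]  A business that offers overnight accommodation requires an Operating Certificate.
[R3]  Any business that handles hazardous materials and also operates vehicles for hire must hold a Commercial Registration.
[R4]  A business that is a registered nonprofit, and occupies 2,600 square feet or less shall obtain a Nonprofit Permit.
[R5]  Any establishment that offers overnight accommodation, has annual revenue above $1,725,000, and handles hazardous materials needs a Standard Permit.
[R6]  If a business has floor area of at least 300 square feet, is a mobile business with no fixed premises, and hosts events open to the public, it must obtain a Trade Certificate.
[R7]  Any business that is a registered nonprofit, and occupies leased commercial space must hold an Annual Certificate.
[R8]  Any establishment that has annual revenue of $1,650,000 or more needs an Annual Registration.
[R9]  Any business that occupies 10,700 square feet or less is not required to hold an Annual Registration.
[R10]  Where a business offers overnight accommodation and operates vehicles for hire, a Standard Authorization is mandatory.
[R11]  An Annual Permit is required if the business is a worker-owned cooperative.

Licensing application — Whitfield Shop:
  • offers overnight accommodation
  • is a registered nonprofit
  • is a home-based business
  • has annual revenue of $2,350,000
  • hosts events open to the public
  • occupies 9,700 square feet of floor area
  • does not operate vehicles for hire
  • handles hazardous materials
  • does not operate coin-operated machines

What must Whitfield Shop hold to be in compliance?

Operating Certificate, Standard Permit

[R1] does not operate vehicles for hire; hosts events open to the public → Standard Registration not required.
[R2] offers overnight accommodation → Operating Certificate required.
[R3] handles hazardous materials; does not operate vehicles for hire → Commercial Registration not required.
[R4] is a registered nonprofit; floor area 9,700 square feet > 2,600 square feet → Nonprofit Permit not required.
[R5] offers overnight accommodation; revenue $2,350,000 > $1,725,000; handles hazardous materials → Standard Permit required.
[R6] floor area 9,700 square feet ≥ 300 square feet; is a home-based business (not: is a mobile business with no fixed premises); hosts events open to the public → Trade Certificate not required.
[R7] is a registered nonprofit; is a home-based business (not: occupies leased commercial space) → Annual Certificate not required.
[R8] revenue $2,350,000 ≥ $1,650,000 → Annual Registration required.
[R9] floor area 9,700 square feet ≤ 10,700 square feet → exempt from Annual Registration.
[R10] offers overnight accommodation; does not operate vehicles for hire → Standard Authorization not required.
[R11] is a registered nonprofit (not: is a worker-owned cooperative) → Annual Permit not required.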